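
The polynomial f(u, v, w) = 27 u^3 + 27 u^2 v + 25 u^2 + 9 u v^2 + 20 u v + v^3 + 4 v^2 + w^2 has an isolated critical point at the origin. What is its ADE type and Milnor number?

Type A2, Milnor number mu = 2.

The Hessian of f at 0 has rank 2. Corank 1: A-series; mu = 2 gives A_2.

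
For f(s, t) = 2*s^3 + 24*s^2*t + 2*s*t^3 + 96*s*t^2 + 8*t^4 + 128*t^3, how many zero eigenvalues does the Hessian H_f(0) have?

2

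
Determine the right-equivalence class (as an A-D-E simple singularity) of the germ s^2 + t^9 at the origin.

A_8

The Hessian of f at 0 is [[2, 0], [0, 0]] with rank 1, so corank 1. A Groebner basis of the Jacobian ideal J(f) in C{s,t} is {t^8, s}; counting standard monomials gives mu = 8. Corank 1: A-series; mu = 8 gives A_8.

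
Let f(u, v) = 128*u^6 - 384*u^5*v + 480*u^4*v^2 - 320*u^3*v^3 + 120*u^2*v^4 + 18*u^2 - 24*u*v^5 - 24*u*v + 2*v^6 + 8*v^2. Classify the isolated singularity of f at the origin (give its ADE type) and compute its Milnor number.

Type A5, Milnor number mu = 5.

The Hessian of f at 0 is [[36, -24], [-24, 16]] with rank 1, so corank 1. A Groebner basis of the Jacobian ideal J(f) in C{u,v} is {v^5, u - 2*v/3}; counting standard monomials gives mu = 5. Corank 1: A-series; mu = 5 gives A_5.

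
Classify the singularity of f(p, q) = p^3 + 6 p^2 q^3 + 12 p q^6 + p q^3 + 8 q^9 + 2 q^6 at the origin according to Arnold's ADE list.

E_{7}

The Hessian of f at 0 has rank 0. Corank 2; j^3 = p^3 is a perfect cube, so E-series; the 4-jet and mu = 7 give E_7.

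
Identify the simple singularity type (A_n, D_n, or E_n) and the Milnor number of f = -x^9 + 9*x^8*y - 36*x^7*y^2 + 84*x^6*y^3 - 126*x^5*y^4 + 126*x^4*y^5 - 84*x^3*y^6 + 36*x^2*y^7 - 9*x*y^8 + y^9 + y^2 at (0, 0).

The Hessian of f at 0 is [[0, 0], [0, 2]] with rank 1, so corank 1. A Groebner basis of the Jacobian ideal J(f) in C{x,y} is {x^8, y}; counting standard monomials gives mu = 8. Corank 1: A-series; mu = 8 gives A_8.

Type A_{8}, Milnor number mu = 8.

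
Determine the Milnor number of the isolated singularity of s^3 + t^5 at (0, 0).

The Hessian of f at 0 has rank 0. Corank 2; j^3 = s^3 is a perfect cube, so E-series; the 5-jet and mu = 8 give E_8.

8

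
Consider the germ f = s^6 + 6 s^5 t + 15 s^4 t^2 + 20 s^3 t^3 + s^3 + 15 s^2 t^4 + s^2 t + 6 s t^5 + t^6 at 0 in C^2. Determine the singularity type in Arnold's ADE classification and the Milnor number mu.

Type D_7, Milnor number mu = 7.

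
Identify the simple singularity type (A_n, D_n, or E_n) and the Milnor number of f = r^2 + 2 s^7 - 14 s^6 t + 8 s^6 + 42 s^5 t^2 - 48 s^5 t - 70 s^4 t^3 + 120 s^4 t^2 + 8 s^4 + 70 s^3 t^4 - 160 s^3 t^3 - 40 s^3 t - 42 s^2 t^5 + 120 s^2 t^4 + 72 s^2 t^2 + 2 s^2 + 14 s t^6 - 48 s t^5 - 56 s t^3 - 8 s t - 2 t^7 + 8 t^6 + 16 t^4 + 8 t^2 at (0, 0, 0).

Type A_6, Milnor number mu = 6.

The Hessian of f at 0 has rank 2. Corank 1: A-series; mu = 6 gives A_6.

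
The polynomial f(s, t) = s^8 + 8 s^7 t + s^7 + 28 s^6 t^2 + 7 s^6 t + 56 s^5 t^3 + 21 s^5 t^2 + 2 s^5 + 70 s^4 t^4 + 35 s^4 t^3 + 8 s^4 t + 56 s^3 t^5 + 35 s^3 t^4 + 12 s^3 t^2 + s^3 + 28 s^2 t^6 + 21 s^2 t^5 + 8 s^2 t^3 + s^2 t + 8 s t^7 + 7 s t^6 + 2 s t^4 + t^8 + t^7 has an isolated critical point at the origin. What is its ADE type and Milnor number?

Type D_9, Milnor number mu = 9.

The Hessian of f at 0 has rank 0. Corank 2; j^3 = s^2*(s + t) has shape L^2 M (L != M), so D-series; mu = 9 gives D_9.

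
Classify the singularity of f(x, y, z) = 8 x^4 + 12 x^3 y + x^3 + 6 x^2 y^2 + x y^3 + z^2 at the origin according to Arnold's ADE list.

E_{7}

The Hessian of f at 0 is [[0, 0, 0], [0, 0, 0], [0, 0, 2]] with rank 1, so corank 2. A Groebner basis of the Jacobian ideal J(f) in C{x,y,z} is {3*x^2/4 + y^4 + y^3/4, x^3, x^2*y - x^2/4 - y^3/12, x^2 + x*y^2 + y^3/3, z}; counting standard monomials gives mu = 7. Corank 2; j^3 = x^3 is a perfect cube, so E-series; the 4-jet and mu = 7 give E_7.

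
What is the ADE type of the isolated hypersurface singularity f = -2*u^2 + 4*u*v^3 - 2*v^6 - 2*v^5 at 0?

A4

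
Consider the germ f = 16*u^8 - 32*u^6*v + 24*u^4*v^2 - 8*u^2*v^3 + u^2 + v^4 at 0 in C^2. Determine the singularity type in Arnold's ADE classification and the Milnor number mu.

Type A3, Milnor number mu = 3.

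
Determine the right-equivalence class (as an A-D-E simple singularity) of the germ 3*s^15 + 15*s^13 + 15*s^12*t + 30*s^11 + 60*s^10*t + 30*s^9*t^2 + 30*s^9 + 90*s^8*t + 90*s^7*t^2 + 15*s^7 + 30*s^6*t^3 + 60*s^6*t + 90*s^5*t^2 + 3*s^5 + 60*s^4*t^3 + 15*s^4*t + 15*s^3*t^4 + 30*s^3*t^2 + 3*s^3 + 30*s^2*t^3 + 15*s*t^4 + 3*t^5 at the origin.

The Hessian of f at 0 is [[0, 0], [0, 0]] with rank 0, so corank 2. A Groebner basis of the Jacobian ideal J(f) in C{s,t} is {t^5, s*t^3 + t^4/4, s^2}; counting standard monomials gives mu = 8. Corank 2; j^3 = 3*s^3 is a perfect cube, so E-series; the 5-jet and mu = 8 give E_8.

E_8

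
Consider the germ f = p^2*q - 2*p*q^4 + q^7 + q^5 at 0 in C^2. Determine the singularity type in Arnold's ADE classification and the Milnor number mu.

The Hessian of f at 0 has rank 0. Corank 2; j^3 = p^2*q has shape L^2 M (L != M), so D-series; mu = 6 gives D_6.

Type D_{6}, Milnor number mu = 6.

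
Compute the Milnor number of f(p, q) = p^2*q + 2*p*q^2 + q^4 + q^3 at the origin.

5

The Hessian of f at 0 has rank 0. Corank 2; j^3 = q*(p + q)^2 has shape L^2 M (L != M), so D-series; mu = 5 gives D_5.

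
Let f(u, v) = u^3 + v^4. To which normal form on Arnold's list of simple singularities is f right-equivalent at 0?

E_{6}

The Hessian of f at 0 has rank 0. Corank 2; j^3 = u^3 is a perfect cube, so E-series; the 4-jet and mu = 6 give E_6.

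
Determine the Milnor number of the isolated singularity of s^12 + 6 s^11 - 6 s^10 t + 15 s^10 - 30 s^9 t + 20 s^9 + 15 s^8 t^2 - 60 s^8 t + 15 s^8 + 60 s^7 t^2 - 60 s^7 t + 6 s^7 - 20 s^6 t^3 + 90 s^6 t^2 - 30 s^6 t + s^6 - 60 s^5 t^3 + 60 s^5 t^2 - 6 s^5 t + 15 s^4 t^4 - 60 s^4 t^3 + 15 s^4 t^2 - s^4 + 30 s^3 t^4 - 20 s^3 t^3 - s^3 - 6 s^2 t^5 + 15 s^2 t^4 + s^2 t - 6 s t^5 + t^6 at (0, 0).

7

The Hessian of f at 0 is [[0, 0], [0, 0]] with rank 0, so corank 2. A Groebner basis of the Jacobian ideal J(f) in C{s,t} is {s*t/6 + t^5, s*t^2, s^2 - s*t}; counting standard monomials gives mu = 7. Corank 2; j^3 = -s^2*(s - t) has shape L^2 M (L != M), so D-series; mu = 7 gives D_7.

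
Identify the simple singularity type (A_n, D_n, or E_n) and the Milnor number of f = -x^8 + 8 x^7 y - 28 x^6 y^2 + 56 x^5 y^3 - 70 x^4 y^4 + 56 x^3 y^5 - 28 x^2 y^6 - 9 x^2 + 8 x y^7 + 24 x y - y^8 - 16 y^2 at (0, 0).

Type A_{7}, Milnor number mu = 7.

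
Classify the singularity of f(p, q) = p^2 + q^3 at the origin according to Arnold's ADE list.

A2

The Hessian of f at 0 is [[2, 0], [0, 0]] with rank 1, so corank 1. A Groebner basis of the Jacobian ideal J(f) in C{p,q} is {q^2, p}; counting standard monomials gives mu = 2. Corank 1: A-series; mu = 2 gives A_2.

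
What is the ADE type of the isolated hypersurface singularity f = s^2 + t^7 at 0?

A_{6}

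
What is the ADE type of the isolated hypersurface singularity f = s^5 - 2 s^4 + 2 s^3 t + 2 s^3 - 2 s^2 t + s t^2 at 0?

D_4

The Hessian of f at 0 is [[0, 0], [0, 0]] with rank 0, so corank 2. A Groebner basis of the Jacobian ideal J(f) in C{s,t} is {t^3, s^2 + t^2/2, s*t + t^2/2}; counting standard monomials gives mu = 4. Corank 2; j^3 = s*(2*s^2 - 2*s*t + t^2) splits into three distinct lines over C (the quadratic factor has nonzero discriminant), so D_4.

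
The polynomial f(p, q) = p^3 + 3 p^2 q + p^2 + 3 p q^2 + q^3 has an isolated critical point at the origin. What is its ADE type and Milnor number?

Type A_{2}, Milnor number mu = 2.

The Hessian of f at 0 is [[2, 0], [0, 0]] with rank 1, so corank 1. A Groebner basis of the Jacobian ideal J(f) in C{p,q} is {q^2, p}; counting standard monomials gives mu = 2. Corank 1: A-series; mu = 2 gives A_2.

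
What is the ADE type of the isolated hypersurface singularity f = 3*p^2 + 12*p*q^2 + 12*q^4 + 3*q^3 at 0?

A_2

The Hessian of f at 0 is [[6, 0], [0, 0]] with rank 1, so corank 1. A Groebner basis of the Jacobian ideal J(f) in C{p,q} is {q^2, p}; counting standard monomials gives mu = 2. Corank 1: A-series; mu = 2 gives A_2.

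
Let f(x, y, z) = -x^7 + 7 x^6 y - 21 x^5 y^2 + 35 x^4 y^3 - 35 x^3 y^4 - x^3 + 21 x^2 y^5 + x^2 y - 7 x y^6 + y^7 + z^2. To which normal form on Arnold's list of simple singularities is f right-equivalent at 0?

D_{8}

The Hessian of f at 0 has rank 1. Corank 2; j^3 = -x^2*(x - y) has shape L^2 M (L != M), so D-series; mu = 8 gives D_8.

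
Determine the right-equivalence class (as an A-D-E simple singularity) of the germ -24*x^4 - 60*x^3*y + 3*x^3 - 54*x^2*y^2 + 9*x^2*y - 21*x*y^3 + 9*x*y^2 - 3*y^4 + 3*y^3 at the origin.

E_{7}

The Hessian of f at 0 is [[0, 0], [0, 0]] with rank 0, so corank 2. A Groebner basis of the Jacobian ideal J(f) in C{x,y} is {3*x^2/4 + 3*x*y/2 + y^4 + y^3/4 + 3*y^2/4, x^3 - 9*x^2/4 - 9*x*y/2 + y^3/4 - 9*y^2/4, x^2*y + 7*x^2/4 + 7*x*y/2 - 5*y^3/12 + 7*y^2/4, -x^2 + x*y^2 - 2*x*y + 2*y^3/3 - y^2}; counting standard monomials gives mu = 7. Corank 2; j^3 = 3*(x + y)^3 is a perfect cube, so E-series; the 4-jet and mu = 7 give E_7.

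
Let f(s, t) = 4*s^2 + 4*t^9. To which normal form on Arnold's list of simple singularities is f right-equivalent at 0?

The Hessian of f at 0 is [[8, 0], [0, 0]] with rank 1, so corank 1. A Groebner basis of the Jacobian ideal J(f) in C{s,t} is {t^8, s}; counting standard monomials gives mu = 8. Corank 1: A-series; mu = 8 gives A_8.

A_{8}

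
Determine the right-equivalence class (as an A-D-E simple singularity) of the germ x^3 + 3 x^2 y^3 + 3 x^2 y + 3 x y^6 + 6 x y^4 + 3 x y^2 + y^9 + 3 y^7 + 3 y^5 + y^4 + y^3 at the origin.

E6

The Hessian of f at 0 has rank 0. Corank 2; j^3 = (x + y)^3 is a perfect cube, so E-series; the 4-jet and mu = 6 give E_6.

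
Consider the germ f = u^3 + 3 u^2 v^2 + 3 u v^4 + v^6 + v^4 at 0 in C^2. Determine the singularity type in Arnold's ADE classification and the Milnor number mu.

The Hessian of f at 0 is [[0, 0], [0, 0]] with rank 0, so corank 2. A Groebner basis of the Jacobian ideal J(f) in C{u,v} is {u^3, u^2*v, u^2/2 + u*v^2, v^3}; counting standard monomials gives mu = 6. Corank 2; j^3 = u^3 is a perfect cube, so E-series; the 4-jet and mu = 6 give E_6.

Type E_6, Milnor number mu = 6.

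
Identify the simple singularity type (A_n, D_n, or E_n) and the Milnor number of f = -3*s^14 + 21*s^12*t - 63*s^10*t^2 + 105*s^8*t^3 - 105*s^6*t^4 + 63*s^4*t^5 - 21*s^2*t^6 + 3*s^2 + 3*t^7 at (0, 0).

The Hessian of f at 0 is [[6, 0], [0, 0]] with rank 1, so corank 1. A Groebner basis of the Jacobian ideal J(f) in C{s,t} is {t^6, s}; counting standard monomials gives mu = 6. Corank 1: A-series; mu = 6 gives A_6.

Type A6, Milnor number mu = 6.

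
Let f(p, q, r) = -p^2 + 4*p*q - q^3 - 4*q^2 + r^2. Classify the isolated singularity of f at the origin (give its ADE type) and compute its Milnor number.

The Hessian of f at 0 has rank 2. Corank 1: A-series; mu = 2 gives A_2.

Type A_2, Milnor number mu = 2.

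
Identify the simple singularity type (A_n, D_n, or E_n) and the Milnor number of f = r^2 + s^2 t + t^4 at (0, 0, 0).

Type D_{5}, Milnor number mu = 5.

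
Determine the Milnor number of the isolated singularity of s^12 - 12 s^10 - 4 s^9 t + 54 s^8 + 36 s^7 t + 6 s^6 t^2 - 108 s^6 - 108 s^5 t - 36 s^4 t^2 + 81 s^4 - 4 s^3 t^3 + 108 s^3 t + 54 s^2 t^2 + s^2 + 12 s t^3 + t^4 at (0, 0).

3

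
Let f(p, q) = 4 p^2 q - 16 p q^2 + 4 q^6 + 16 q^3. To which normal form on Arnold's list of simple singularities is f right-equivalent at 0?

The Hessian of f at 0 has rank 0. Corank 2; j^3 = 4*q*(p - 2*q)^2 has shape L^2 M (L != M), so D-series; mu = 7 gives D_7.

D_{7}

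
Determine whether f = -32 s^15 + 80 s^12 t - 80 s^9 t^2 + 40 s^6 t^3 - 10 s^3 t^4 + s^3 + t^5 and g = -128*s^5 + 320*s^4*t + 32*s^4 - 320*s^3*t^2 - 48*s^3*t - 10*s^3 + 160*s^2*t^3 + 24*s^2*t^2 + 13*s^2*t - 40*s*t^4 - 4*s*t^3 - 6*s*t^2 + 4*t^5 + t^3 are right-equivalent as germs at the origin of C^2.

No.

The Hessian of f at 0 has rank 0. Corank 2; j^3 = s^3 is a perfect cube, so E-series; the 5-jet and mu = 8 give E_8. The Hessian of g at 0 has rank 0. Corank 2; j^3 = -(2*s - t)*(5*s^2 - 4*s*t + t^2) splits into three distinct lines over C (the quadratic factor has nonzero discriminant), so D_4. f is E_8 but g is D_4, hence not right-equivalent.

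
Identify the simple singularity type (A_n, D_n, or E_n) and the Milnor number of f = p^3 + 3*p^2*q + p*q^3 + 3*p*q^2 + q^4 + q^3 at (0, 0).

Type E_{7}, Milnor number mu = 7.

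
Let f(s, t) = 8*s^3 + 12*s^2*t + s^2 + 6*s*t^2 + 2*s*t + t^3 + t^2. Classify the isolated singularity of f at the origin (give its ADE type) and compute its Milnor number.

Type A_2, Milnor number mu = 2.

The Hessian of f at 0 is [[2, 2], [2, 2]] with rank 1, so corank 1. A Groebner basis of the Jacobian ideal J(f) in C{s,t} is {t^2, s + t}; counting standard monomials gives mu = 2. Corank 1: A-series; mu = 2 gives A_2.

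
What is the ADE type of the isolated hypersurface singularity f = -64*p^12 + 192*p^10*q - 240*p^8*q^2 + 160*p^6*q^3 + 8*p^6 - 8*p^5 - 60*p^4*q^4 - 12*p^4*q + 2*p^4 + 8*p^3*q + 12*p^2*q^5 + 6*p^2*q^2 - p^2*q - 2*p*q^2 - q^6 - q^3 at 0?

D_{7}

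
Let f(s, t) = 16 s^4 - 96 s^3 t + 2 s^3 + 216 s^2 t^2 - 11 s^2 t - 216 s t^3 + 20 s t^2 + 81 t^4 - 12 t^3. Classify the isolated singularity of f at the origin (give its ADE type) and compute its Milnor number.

Type D5, Milnor number mu = 5.

The Hessian of f at 0 is [[0, 0], [0, 0]] with rank 0, so corank 2. A Groebner basis of the Jacobian ideal J(f) in C{s,t} is {s*t^2 - s*t/4 + t^2/2, -s*t/8 + t^3 + t^2/4, s^2 - 7*s*t/2 + 3*t^2}; counting standard monomials gives mu = 5. Corank 2; j^3 = (s - 2*t)^2*(2*s - 3*t) has shape L^2 M (L != M), so D-series; mu = 5 gives D_5.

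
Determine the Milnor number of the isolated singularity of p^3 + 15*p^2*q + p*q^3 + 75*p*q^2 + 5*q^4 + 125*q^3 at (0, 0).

The Hessian of f at 0 has rank 0. Corank 2; j^3 = (p + 5*q)^3 is a perfect cube, so E-series; the 4-jet and mu = 7 give E_7.

7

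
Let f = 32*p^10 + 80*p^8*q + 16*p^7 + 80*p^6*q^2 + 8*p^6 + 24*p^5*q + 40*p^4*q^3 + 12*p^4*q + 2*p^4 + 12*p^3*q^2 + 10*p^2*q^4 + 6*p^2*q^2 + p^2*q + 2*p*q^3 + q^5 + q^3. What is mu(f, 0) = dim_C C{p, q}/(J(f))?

The Hessian of f at 0 has rank 0. Corank 2; j^3 = q*(p^2 + q^2) splits into three distinct lines over C (the quadratic factor has nonzero discriminant), so D_4.

4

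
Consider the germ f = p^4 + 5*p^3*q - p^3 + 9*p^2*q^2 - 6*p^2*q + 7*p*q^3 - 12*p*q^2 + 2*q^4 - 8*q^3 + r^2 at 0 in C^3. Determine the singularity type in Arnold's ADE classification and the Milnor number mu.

Type E_7, Milnor number mu = 7.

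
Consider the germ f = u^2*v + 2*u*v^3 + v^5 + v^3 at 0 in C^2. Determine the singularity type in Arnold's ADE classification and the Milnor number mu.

Type D_4, Milnor number mu = 4.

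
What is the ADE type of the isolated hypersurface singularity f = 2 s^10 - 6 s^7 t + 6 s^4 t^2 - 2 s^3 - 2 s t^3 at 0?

E_{7}

The Hessian of f at 0 is [[0, 0], [0, 0]] with rank 0, so corank 2. A Groebner basis of the Jacobian ideal J(f) in C{s,t} is {s^3, s*t^2, 3*s^2 + t^3}; counting standard monomials gives mu = 7. Corank 2; j^3 = -2*s^3 is a perfect cube, so E-series; the 4-jet and mu = 7 give E_7.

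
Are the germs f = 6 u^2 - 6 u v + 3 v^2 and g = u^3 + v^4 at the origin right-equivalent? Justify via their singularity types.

No.

The Hessian of f at 0 is [[12, -6], [-6, 6]] with rank 2, so corank 0. A Groebner basis of the Jacobian ideal J(f) in C{u,v} is {u, v}; counting standard monomials gives mu = 1. Corank 0: nondegenerate Morse point, so A_1. The Hessian of g at 0 is [[0, 0], [0, 0]] with rank 0, so corank 2. A Groebner basis of the Jacobian ideal J(g) in C{u,v} is {v^3, u^2}; counting standard monomials gives mu = 6. Corank 2; j^3 = u^3 is a perfect cube, so E-series; the 4-jet and mu = 6 give E_6. f is A_1 but g is E_6, hence not right-equivalent.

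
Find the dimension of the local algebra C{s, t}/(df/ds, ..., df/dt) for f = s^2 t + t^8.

9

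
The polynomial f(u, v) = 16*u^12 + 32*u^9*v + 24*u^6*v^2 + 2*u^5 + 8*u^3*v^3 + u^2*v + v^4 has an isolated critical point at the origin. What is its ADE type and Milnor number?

Type D5, Milnor number mu = 5.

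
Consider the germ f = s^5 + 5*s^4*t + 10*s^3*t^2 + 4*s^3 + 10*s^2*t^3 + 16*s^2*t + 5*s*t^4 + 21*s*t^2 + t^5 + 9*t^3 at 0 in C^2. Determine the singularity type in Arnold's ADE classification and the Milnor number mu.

Type D_6, Milnor number mu = 6.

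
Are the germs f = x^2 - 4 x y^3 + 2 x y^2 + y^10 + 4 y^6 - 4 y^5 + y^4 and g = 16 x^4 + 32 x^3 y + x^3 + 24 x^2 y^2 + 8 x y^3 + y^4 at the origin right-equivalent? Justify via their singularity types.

No.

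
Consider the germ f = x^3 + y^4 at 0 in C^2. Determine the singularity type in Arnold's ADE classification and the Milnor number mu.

The Hessian of f at 0 has rank 0. Corank 2; j^3 = x^3 is a perfect cube, so E-series; the 4-jet and mu = 6 give E_6.

Type E6, Milnor number mu = 6.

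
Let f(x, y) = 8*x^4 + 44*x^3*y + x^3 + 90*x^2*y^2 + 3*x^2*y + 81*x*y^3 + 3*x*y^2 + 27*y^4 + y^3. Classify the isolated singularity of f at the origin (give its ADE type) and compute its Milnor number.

The Hessian of f at 0 is [[0, 0], [0, 0]] with rank 0, so corank 2. A Groebner basis of the Jacobian ideal J(f) in C{x,y} is {3*x^2/4 + 3*x*y/2 + y^4 + y^3/4 + 3*y^2/4, x^3 + 15*x^2/4 + 15*x*y/2 + 9*y^3/4 + 15*y^2/4, x^2*y - 9*x^2/4 - 9*x*y/2 - 7*y^3/4 - 9*y^2/4, x^2 + x*y^2 + 2*x*y + 4*y^3/3 + y^2}; counting standard monomials gives mu = 7. Corank 2; j^3 = (x + y)^3 is a perfect cube, so E-series; the 4-jet and mu = 7 give E_7.

Type E_{7}, Milnor number mu = 7.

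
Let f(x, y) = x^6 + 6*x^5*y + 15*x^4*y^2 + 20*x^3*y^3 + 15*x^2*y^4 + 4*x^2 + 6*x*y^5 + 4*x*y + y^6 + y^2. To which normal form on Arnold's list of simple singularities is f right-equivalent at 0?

A_{5}

The Hessian of f at 0 is [[8, 4], [4, 2]] with rank 1, so corank 1. A Groebner basis of the Jacobian ideal J(f) in C{x,y} is {y^5, x + y/2}; counting standard monomials gives mu = 5. Corank 1: A-series; mu = 5 gives A_5.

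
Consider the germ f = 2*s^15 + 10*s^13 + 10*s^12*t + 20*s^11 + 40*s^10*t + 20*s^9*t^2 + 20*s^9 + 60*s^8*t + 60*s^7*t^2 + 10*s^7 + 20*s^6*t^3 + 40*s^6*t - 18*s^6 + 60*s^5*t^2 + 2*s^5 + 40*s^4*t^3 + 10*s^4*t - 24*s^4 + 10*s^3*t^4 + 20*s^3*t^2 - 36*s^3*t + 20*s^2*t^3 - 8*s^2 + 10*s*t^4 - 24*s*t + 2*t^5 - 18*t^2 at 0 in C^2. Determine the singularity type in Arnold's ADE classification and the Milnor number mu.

The Hessian of f at 0 has rank 1. Corank 1: A-series; mu = 4 gives A_4.

Type A_{4}, Milnor number mu = 4.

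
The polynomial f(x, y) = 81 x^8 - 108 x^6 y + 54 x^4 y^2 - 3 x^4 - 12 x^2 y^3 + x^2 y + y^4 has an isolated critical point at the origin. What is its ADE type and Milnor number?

The Hessian of f at 0 is [[0, 0], [0, 0]] with rank 0, so corank 2. A Groebner basis of the Jacobian ideal J(f) in C{x,y} is {x^3, x^2/4 + y^3, x*y}; counting standard monomials gives mu = 5. Corank 2; j^3 = x^2*y has shape L^2 M (L != M), so D-series; mu = 5 gives D_5.

Type D5, Milnor number mu = 5.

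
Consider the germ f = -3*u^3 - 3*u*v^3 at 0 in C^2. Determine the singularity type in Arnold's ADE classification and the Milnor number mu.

Type E_7, Milnor number mu = 7.

The Hessian of f at 0 has rank 0. Corank 2; j^3 = -3*u^3 is a perfect cube, so E-series; the 4-jet and mu = 7 give E_7.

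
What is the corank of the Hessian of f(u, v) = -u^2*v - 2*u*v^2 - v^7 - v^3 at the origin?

2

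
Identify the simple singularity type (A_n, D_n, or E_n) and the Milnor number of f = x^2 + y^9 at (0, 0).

Type A8, Milnor number mu = 8.

The Hessian of f at 0 has rank 1. Corank 1: A-series; mu = 8 gives A_8.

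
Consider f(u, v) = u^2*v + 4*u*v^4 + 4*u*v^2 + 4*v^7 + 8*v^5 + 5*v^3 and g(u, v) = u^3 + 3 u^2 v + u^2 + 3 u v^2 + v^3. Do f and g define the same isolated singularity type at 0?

No.

The Hessian of f at 0 has rank 0. Corank 2; j^3 = v*(u^2 + 4*u*v + 5*v^2) splits into three distinct lines over C (the quadratic factor has nonzero discriminant), so D_4. The Hessian of g at 0 has rank 1. Corank 1: A-series; mu = 2 gives A_2. f is D_4 but g is A_2, hence not right-equivalent.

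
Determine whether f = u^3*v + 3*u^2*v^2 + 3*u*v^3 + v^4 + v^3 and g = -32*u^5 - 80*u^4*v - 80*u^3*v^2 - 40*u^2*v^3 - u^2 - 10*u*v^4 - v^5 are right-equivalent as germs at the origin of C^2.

No.

The Hessian of f at 0 has rank 0. Corank 2; j^3 = v^3 is a perfect cube, so E-series; the 4-jet and mu = 7 give E_7. The Hessian of g at 0 has rank 1. Corank 1: A-series; mu = 4 gives A_4. f is E_7 but g is A_4, hence not right-equivalent.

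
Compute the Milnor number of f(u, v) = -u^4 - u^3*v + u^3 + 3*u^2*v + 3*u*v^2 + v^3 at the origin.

The Hessian of f at 0 has rank 0. Corank 2; j^3 = (u + v)^3 is a perfect cube, so E-series; the 4-jet and mu = 7 give E_7.

7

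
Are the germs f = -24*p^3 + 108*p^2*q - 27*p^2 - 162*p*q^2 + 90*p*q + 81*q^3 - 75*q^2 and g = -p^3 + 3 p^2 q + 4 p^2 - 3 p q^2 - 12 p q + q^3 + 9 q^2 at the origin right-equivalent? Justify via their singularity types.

The Hessian of f at 0 has rank 1. Corank 1: A-series; mu = 2 gives A_2. The Hessian of g at 0 has rank 1. Corank 1: A-series; mu = 2 gives A_2. Both have type A_2, hence right-equivalent.

Yes.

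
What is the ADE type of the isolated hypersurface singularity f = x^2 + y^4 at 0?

The Hessian of f at 0 has rank 1. Corank 1: A-series; mu = 3 gives A_3.

A_{3}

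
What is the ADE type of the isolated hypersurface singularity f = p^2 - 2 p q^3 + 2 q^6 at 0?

The Hessian of f at 0 is [[2, 0], [0, 0]] with rank 1, so corank 1. A Groebner basis of the Jacobian ideal J(f) in C{p,q} is {p*q^2, -p + q^3, p^2}; counting standard monomials gives mu = 5. Corank 1: A-series; mu = 5 gives A_5.

A_{5}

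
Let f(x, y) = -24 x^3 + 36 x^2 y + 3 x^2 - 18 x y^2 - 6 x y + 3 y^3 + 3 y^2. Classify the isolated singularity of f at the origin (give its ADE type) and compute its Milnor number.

Type A_2, Milnor number mu = 2.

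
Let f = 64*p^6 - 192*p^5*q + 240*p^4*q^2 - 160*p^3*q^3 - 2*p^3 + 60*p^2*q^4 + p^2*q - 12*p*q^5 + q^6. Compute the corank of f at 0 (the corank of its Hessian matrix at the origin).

2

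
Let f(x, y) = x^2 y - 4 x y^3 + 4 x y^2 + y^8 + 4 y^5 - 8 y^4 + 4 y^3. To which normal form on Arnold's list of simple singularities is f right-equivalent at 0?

D_{9}

The Hessian of f at 0 is [[0, 0], [0, 0]] with rank 0, so corank 2. A Groebner basis of the Jacobian ideal J(f) in C{x,y} is {x^4 - 12*x^3 - 56*x^2*y - 8*x^2 - 72*x*y^2 - 40*x*y - 48*y^2, x^3*y + 3*x^3 + 12*x^2*y + x^2 + 14*x*y^2 + 6*x*y + 8*y^2, -x^3/2 + x^2*y^2 - x^2*y, -x*y/2 + y^3 - y^2}; counting standard monomials gives mu = 9. Corank 2; j^3 = y*(x + 2*y)^2 has shape L^2 M (L != M), so D-series; mu = 9 gives D_9.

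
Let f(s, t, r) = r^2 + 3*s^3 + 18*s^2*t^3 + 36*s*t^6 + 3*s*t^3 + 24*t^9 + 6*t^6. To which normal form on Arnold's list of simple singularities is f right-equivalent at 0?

E7

The Hessian of f at 0 has rank 1. Corank 2; j^3 = 3*s^3 is a perfect cube, so E-series; the 4-jet and mu = 7 give E_7.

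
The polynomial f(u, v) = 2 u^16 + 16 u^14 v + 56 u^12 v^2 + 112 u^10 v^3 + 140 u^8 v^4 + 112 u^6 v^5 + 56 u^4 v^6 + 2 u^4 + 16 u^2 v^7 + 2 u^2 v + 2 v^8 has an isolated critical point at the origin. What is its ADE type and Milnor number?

The Hessian of f at 0 is [[0, 0], [0, 0]] with rank 0, so corank 2. A Groebner basis of the Jacobian ideal J(f) in C{u,v} is {u^2/8 + v^7, u^3, u*v}; counting standard monomials gives mu = 9. Corank 2; j^3 = 2*u^2*v has shape L^2 M (L != M), so D-series; mu = 9 gives D_9.

Type D_{9}, Milnor number mu = 9.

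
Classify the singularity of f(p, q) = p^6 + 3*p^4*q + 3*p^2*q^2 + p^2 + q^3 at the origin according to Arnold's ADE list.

A_2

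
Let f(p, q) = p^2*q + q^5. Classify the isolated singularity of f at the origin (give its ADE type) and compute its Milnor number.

Type D_6, Milnor number mu = 6.

The Hessian of f at 0 has rank 0. Corank 2; j^3 = p^2*q has shape L^2 M (L != M), so D-series; mu = 6 gives D_6.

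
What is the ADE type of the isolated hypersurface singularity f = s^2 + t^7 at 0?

A_{6}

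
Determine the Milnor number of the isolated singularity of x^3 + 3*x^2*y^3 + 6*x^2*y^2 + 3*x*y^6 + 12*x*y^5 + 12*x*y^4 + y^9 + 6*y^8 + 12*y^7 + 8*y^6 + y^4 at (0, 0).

6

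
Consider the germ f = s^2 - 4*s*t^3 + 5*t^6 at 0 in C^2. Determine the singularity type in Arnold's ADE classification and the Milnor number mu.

The Hessian of f at 0 is [[2, 0], [0, 0]] with rank 1, so corank 1. A Groebner basis of the Jacobian ideal J(f) in C{s,t} is {s*t^2, -s/2 + t^3, s^2}; counting standard monomials gives mu = 5. Corank 1: A-series; mu = 5 gives A_5.

Type A_{5}, Milnor number mu = 5.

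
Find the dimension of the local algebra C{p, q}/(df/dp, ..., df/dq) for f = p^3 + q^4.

6

The Hessian of f at 0 has rank 0. Corank 2; j^3 = p^3 is a perfect cube, so E-series; the 4-jet and mu = 6 give E_6.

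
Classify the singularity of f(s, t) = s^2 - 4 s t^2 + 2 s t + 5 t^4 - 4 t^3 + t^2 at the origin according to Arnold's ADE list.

A3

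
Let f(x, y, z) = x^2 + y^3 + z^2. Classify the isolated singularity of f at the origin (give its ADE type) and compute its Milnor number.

The Hessian of f at 0 has rank 2. Corank 1: A-series; mu = 2 gives A_2.

Type A_2, Milnor number mu = 2.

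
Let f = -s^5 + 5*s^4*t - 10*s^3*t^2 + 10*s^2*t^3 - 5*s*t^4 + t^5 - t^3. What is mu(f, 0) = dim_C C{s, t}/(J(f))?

8

The Hessian of f at 0 is [[0, 0], [0, 0]] with rank 0, so corank 2. A Groebner basis of the Jacobian ideal J(f) in C{s,t} is {s^4 - 4*s^3*t, t^2}; counting standard monomials gives mu = 8. Corank 2; j^3 = -t^3 is a perfect cube, so E-series; the 5-jet and mu = 8 give E_8.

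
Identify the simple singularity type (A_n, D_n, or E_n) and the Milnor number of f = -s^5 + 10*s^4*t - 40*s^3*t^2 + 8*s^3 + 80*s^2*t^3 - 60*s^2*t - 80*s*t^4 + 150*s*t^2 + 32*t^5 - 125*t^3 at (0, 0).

Type E8, Milnor number mu = 8.

The Hessian of f at 0 is [[0, 0], [0, 0]] with rank 0, so corank 2. A Groebner basis of the Jacobian ideal J(f) in C{s,t} is {t^5, s*t^3 - 19*t^4/8, s^2 - 5*s*t + 25*t^2/4}; counting standard monomials gives mu = 8. Corank 2; j^3 = (2*s - 5*t)^3 is a perfect cube, so E-series; the 5-jet and mu = 8 give E_8.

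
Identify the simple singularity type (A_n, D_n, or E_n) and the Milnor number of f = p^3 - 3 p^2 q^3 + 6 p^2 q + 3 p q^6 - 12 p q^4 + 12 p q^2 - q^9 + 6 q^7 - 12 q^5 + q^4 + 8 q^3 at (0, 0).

Type E6, Milnor number mu = 6.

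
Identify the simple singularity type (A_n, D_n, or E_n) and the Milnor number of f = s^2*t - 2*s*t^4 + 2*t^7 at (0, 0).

Type D_{8}, Milnor number mu = 8.

The Hessian of f at 0 has rank 0. Corank 2; j^3 = s^2*t has shape L^2 M (L != M), so D-series; mu = 8 gives D_8.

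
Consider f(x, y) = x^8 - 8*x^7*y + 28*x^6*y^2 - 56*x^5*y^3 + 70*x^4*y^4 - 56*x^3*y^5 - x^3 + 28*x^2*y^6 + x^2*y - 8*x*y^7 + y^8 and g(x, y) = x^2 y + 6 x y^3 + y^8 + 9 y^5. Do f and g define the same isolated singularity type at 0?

Yes.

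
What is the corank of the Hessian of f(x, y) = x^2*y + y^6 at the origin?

2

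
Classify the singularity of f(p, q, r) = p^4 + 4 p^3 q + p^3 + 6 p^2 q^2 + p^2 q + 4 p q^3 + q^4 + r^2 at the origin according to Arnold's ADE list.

D5

The Hessian of f at 0 has rank 1. Corank 2; j^3 = p^2*(p + q) has shape L^2 M (L != M), so D-series; mu = 5 gives D_5.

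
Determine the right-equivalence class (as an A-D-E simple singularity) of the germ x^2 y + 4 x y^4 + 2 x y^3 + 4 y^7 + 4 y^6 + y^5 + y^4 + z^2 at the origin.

The Hessian of f at 0 is [[0, 0, 0], [0, 0, 0], [0, 0, 2]] with rank 1, so corank 2. A Groebner basis of the Jacobian ideal J(f) in C{x,y,z} is {x*y^2, x*y + y^3, x^2 - 4*x*y, z}; counting standard monomials gives mu = 5. Corank 2; j^3 = x^2*y has shape L^2 M (L != M), so D-series; mu = 5 gives D_5.

D_5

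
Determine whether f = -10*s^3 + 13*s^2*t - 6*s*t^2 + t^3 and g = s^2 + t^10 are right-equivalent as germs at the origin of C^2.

The Hessian of f at 0 is [[0, 0], [0, 0]] with rank 0, so corank 2. A Groebner basis of the Jacobian ideal J(f) in C{s,t} is {t^3, s^2 - 3*t^2/11, s*t - 6*t^2/11}; counting standard monomials gives mu = 4. Corank 2; j^3 = -(2*s - t)*(5*s^2 - 4*s*t + t^2) splits into three distinct lines over C (the quadratic factor has nonzero discriminant), so D_4. The Hessian of g at 0 is [[2, 0], [0, 0]] with rank 1, so corank 1. A Groebner basis of the Jacobian ideal J(g) in C{s,t} is {t^9, s}; counting standard monomials gives mu = 9. Corank 1: A-series; mu = 9 gives A_9. f is D_4 but g is A_9, hence not right-equivalent.

No.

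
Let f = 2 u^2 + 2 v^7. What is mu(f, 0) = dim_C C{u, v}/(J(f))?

6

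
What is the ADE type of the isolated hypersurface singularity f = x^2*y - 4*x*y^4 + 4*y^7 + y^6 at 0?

D_{7}

The Hessian of f at 0 has rank 0. Corank 2; j^3 = x^2*y has shape L^2 M (L != M), so D-series; mu = 7 gives D_7.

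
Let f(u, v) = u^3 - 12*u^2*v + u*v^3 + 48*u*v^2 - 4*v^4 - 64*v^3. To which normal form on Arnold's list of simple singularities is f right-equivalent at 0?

E_{7}

The Hessian of f at 0 is [[0, 0], [0, 0]] with rank 0, so corank 2. A Groebner basis of the Jacobian ideal J(f) in C{u,v} is {u^3 - 12*u^2*v - 384*u^2 + 3072*u*v - 6144*v^2, 12*u^2 + u*v^2 - 96*u*v + 192*v^2, 3*u^2 - 24*u*v + v^3 + 48*v^2}; counting standard monomials gives mu = 7. Corank 2; j^3 = (u - 4*v)^3 is a perfect cube, so E-series; the 4-jet and mu = 7 give E_7.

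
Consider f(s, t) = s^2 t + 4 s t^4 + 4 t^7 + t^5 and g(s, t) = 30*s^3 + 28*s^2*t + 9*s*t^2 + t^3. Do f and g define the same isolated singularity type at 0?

The Hessian of f at 0 has rank 0. Corank 2; j^3 = s^2*t has shape L^2 M (L != M), so D-series; mu = 6 gives D_6. The Hessian of g at 0 has rank 0. Corank 2; j^3 = (3*s + t)*(10*s^2 + 6*s*t + t^2) splits into three distinct lines over C (the quadratic factor has nonzero discriminant), so D_4. f is D_6 but g is D_4, hence not right-equivalent.

No.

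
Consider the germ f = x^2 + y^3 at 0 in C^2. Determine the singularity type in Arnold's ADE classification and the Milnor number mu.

The Hessian of f at 0 is [[2, 0], [0, 0]] with rank 1, so corank 1. A Groebner basis of the Jacobian ideal J(f) in C{x,y} is {y^2, x}; counting standard monomials gives mu = 2. Corank 1: A-series; mu = 2 gives A_2.

Type A_{2}, Milnor number mu = 2.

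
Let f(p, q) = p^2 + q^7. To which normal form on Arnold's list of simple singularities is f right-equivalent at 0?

A_6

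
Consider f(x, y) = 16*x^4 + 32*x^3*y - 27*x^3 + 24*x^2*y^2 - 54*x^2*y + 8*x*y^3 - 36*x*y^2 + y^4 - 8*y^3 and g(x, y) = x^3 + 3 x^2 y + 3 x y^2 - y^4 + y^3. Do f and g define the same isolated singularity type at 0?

Yes.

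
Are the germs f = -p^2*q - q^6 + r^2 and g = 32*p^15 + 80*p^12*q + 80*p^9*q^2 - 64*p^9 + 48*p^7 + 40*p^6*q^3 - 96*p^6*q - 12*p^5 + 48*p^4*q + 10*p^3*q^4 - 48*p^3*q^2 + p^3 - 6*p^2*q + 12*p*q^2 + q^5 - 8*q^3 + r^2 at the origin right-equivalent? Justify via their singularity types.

The Hessian of f at 0 has rank 1. Corank 2; j^3 = -p^2*q has shape L^2 M (L != M), so D-series; mu = 7 gives D_7. The Hessian of g at 0 has rank 1. Corank 2; j^3 = (p - 2*q)^3 is a perfect cube, so E-series; the 5-jet and mu = 8 give E_8. f is D_7 but g is E_8, hence not right-equivalent.

No.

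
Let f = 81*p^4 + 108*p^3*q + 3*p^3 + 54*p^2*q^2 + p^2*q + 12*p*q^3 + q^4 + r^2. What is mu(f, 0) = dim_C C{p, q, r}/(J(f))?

5

The Hessian of f at 0 has rank 1. Corank 2; j^3 = p^2*(3*p + q) has shape L^2 M (L != M), so D-series; mu = 5 gives D_5.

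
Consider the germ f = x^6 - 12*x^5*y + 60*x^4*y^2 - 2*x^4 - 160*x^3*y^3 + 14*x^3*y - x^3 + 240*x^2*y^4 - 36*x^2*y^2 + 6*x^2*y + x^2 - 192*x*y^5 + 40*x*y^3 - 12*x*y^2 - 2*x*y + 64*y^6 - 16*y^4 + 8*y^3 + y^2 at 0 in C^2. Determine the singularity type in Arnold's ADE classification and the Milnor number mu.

Type A2, Milnor number mu = 2.

The Hessian of f at 0 has rank 1. Corank 1: A-series; mu = 2 gives A_2.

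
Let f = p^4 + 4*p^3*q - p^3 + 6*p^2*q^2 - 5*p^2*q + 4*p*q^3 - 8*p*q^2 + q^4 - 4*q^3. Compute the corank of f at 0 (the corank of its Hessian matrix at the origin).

Hessian at 0 has rank 0.

2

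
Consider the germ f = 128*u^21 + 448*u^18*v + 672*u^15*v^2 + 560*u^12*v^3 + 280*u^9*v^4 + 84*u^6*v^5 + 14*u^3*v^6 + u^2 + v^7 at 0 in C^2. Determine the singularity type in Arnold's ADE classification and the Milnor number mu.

Type A_6, Milnor number mu = 6.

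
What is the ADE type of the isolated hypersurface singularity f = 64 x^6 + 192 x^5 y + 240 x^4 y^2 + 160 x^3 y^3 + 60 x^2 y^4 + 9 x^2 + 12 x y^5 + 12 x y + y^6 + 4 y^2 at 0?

A5

The Hessian of f at 0 is [[18, 12], [12, 8]] with rank 1, so corank 1. A Groebner basis of the Jacobian ideal J(f) in C{x,y} is {y^5, x + 2*y/3}; counting standard monomials gives mu = 5. Corank 1: A-series; mu = 5 gives A_5.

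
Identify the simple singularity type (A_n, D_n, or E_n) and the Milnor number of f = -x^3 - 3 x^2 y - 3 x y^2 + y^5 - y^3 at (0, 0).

Type E8, Milnor number mu = 8.

The Hessian of f at 0 has rank 0. Corank 2; j^3 = -(x + y)^3 is a perfect cube, so E-series; the 5-jet and mu = 8 give E_8.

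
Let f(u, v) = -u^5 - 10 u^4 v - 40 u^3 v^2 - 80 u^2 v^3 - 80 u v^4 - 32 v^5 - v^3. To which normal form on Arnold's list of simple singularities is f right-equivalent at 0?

The Hessian of f at 0 has rank 0. Corank 2; j^3 = -v^3 is a perfect cube, so E-series; the 5-jet and mu = 8 give E_8.

E_8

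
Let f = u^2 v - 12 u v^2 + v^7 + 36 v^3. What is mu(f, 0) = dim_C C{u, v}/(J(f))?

8

The Hessian of f at 0 is [[0, 0], [0, 0]] with rank 0, so corank 2. A Groebner basis of the Jacobian ideal J(f) in C{u,v} is {u^2/7 + v^6 - 36*v^2/7, u^3 - 216*v^3, u*v - 6*v^2}; counting standard monomials gives mu = 8. Corank 2; j^3 = v*(u - 6*v)^2 has shape L^2 M (L != M), so D-series; mu = 8 gives D_8.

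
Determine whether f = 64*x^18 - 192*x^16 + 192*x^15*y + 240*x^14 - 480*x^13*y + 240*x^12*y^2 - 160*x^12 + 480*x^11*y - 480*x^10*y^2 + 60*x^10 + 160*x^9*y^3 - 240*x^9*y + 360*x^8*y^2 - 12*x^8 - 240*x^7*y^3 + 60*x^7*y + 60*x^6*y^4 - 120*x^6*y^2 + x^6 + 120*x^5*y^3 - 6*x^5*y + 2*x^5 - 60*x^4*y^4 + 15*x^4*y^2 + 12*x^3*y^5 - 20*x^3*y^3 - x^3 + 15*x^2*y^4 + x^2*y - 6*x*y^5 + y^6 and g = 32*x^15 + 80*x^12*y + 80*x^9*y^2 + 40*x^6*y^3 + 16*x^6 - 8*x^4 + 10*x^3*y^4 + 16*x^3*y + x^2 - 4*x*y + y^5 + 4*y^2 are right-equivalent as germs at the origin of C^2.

The Hessian of f at 0 has rank 0. Corank 2; j^3 = -x^2*(x - y) has shape L^2 M (L != M), so D-series; mu = 7 gives D_7. The Hessian of g at 0 has rank 1. Corank 1: A-series; mu = 4 gives A_4. f is D_7 but g is A_4, hence not right-equivalent.

No.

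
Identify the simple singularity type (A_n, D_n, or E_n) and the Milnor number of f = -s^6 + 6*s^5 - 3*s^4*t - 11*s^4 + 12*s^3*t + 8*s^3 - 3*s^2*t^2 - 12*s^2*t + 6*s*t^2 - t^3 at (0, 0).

The Hessian of f at 0 has rank 0. Corank 2; j^3 = (2*s - t)^3 is a perfect cube, so E-series; the 4-jet and mu = 6 give E_6.

Type E_6, Milnor number mu = 6.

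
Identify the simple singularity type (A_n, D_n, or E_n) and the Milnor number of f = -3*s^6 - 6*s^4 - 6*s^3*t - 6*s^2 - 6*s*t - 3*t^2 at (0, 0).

Type A_1, Milnor number mu = 1.

The Hessian of f at 0 has rank 2. Corank 0: nondegenerate Morse point, so A_1.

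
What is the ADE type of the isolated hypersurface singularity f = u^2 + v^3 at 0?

The Hessian of f at 0 has rank 1. Corank 1: A-series; mu = 2 gives A_2.

A2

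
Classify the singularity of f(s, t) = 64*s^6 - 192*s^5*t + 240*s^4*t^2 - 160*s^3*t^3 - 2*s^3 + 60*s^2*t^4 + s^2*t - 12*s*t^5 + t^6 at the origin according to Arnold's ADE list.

D_{7}

The Hessian of f at 0 has rank 0. Corank 2; j^3 = -s^2*(2*s - t) has shape L^2 M (L != M), so D-series; mu = 7 gives D_7.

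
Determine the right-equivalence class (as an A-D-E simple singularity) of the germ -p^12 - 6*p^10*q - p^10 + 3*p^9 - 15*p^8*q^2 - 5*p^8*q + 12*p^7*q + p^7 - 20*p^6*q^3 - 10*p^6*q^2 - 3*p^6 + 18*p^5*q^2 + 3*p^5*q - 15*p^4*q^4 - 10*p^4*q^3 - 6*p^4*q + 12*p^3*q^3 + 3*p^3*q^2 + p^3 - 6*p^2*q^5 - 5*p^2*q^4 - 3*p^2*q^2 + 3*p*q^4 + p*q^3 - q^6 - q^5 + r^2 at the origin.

E_7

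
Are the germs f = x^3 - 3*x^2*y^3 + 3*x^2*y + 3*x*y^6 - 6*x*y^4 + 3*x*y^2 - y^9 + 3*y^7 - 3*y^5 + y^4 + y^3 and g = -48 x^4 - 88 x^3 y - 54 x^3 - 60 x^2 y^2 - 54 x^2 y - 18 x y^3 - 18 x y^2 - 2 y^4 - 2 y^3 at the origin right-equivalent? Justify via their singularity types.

No.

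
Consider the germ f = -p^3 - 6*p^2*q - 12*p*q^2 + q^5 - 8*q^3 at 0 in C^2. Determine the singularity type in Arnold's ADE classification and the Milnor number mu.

Type E_8, Milnor number mu = 8.

The Hessian of f at 0 has rank 0. Corank 2; j^3 = -(p + 2*q)^3 is a perfect cube, so E-series; the 5-jet and mu = 8 give E_8.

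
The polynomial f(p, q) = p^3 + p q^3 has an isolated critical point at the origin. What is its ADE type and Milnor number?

Type E_{7}, Milnor number mu = 7.

The Hessian of f at 0 has rank 0. Corank 2; j^3 = p^3 is a perfect cube, so E-series; the 4-jet and mu = 7 give E_7.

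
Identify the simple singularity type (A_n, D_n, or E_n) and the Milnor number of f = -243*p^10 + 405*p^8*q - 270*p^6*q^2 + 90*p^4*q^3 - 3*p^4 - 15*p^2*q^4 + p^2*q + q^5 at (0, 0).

The Hessian of f at 0 has rank 0. Corank 2; j^3 = p^2*q has shape L^2 M (L != M), so D-series; mu = 6 gives D_6.

Type D6, Milnor number mu = 6.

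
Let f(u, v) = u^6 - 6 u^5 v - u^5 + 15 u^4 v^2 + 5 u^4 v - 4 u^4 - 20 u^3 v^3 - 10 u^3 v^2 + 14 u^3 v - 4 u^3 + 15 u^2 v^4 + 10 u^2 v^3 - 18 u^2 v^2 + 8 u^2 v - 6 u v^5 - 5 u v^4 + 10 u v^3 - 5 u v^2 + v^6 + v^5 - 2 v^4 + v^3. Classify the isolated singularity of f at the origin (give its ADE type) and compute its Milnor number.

Type D_{7}, Milnor number mu = 7.

The Hessian of f at 0 has rank 0. Corank 2; j^3 = -(u - v)*(2*u - v)^2 has shape L^2 M (L != M), so D-series; mu = 7 gives D_7.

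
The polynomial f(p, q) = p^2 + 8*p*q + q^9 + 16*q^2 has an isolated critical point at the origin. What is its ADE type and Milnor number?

Type A_{8}, Milnor number mu = 8.

The Hessian of f at 0 has rank 1. Corank 1: A-series; mu = 8 gives A_8.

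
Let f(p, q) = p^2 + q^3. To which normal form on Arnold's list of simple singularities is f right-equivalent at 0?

A2

The Hessian of f at 0 is [[2, 0], [0, 0]] with rank 1, so corank 1. A Groebner basis of the Jacobian ideal J(f) in C{p,q} is {q^2, p}; counting standard monomials gives mu = 2. Corank 1: A-series; mu = 2 gives A_2.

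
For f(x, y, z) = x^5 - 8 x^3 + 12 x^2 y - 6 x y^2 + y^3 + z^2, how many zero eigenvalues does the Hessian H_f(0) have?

Hessian at 0 has rank 1.

2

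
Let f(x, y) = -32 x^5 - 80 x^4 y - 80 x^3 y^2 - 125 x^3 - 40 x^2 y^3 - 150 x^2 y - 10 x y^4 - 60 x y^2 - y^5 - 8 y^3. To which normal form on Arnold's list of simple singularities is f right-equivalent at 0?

E8

The Hessian of f at 0 has rank 0. Corank 2; j^3 = -(5*x + 2*y)^3 is a perfect cube, so E-series; the 5-jet and mu = 8 give E_8.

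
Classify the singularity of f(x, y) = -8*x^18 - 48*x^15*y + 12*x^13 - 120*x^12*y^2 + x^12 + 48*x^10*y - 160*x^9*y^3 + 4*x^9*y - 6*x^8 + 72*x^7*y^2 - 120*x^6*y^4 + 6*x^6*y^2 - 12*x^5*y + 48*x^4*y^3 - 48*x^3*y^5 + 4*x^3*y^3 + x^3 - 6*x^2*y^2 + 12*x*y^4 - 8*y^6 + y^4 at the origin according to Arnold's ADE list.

The Hessian of f at 0 is [[0, 0], [0, 0]] with rank 0, so corank 2. A Groebner basis of the Jacobian ideal J(f) in C{x,y} is {x^3, x^2*y, -x^2/4 + x*y^2, y^3}; counting standard monomials gives mu = 6. Corank 2; j^3 = x^3 is a perfect cube, so E-series; the 4-jet and mu = 6 give E_6.

E6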